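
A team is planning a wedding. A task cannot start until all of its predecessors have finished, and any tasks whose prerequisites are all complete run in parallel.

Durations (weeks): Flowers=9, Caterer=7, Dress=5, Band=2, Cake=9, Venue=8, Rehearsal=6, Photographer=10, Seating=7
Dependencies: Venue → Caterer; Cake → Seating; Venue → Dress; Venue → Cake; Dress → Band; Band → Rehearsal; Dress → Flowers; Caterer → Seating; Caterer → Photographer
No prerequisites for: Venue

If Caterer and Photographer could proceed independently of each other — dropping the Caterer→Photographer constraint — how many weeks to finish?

With the dependency in place, Venue→Caterer→Photographer = 8+7+10 = 25 sets the finish at 25 weeks.
Without Caterer→Photographer, Photographer's earliest start moves from 15 to 0.
The longest chain is now Venue→Cake→Seating = 8+9+7 = 24, so the project takes 24 weeks.

24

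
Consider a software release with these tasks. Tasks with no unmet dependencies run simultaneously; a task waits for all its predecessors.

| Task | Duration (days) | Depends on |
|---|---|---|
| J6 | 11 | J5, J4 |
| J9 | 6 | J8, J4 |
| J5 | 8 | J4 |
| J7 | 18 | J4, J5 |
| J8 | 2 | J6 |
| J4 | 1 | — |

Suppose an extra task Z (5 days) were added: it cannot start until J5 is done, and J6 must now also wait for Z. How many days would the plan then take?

Originally the plan takes 28 days.
With Z inserted, J6 now waits for max(J5, J4, Z).
New critical path: J4→J5→Z→J6→J8→J9 = 1+8+5+11+2+6 = 33 ⇒ 33 days.

33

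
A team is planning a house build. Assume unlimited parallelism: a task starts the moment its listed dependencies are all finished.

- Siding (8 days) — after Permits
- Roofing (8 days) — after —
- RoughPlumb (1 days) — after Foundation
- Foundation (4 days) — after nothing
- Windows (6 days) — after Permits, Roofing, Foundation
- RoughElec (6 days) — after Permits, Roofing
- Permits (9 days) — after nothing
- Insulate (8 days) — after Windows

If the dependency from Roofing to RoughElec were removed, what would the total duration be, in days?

23

Original critical path: Permits→Windows→Insulate = 9+6+8 = 23 ⇒ 23 days.
Dropping Roofing→RoughElec doesn't change RoughElec's earliest start (9); another predecessor still binds.
The longest chain is now Permits→Windows→Insulate = 9+6+8 = 23, so the schedule takes 23 days.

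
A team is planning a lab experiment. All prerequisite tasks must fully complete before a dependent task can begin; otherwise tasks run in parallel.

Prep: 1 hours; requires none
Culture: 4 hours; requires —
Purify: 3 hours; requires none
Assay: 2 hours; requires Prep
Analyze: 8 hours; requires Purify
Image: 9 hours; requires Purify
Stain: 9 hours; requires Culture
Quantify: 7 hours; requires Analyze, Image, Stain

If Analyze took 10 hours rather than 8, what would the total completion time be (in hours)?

20

The binding path is Culture→Stain→Quantify = 4+9+7 = 20; finish at 20 hours.
Analyze has 2 hours of float (longest path through it is 18).
The critical path is still Culture→Stain→Quantify; finish is now 20 hours.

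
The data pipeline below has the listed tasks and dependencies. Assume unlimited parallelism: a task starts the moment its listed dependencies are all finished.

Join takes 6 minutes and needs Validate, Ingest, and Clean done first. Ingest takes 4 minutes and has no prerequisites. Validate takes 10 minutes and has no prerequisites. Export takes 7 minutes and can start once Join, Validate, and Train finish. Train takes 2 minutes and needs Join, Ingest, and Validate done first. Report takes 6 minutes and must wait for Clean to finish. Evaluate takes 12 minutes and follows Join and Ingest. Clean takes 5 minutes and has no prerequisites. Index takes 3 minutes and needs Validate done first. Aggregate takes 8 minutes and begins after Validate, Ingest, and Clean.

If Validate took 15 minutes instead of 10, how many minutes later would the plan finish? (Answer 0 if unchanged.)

Critical path before the change: Validate→Join→Evaluate = 10+6+12 = 28 giving 28 minutes.
Since Validate is critical, the +5 change carries straight to that chain (now 33 minutes).
That remains the longest chain; total 33 minutes.
Change in finish: 33 − 28 = +5 minutes.

5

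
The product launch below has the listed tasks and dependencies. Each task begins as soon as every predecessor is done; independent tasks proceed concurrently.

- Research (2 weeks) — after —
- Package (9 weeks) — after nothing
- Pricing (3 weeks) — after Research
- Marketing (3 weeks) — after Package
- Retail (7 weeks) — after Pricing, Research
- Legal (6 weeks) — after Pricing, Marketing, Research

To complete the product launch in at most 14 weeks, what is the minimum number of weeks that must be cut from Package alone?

Current finish: 18 weeks; target: 14.
Package is on every critical path, so each week cut from Package cuts the finish by one (this holds down to a finish of 12).
Need 18 − 14 = 4 weeks off Package → Package becomes 5 weeks, finish becomes 14.

4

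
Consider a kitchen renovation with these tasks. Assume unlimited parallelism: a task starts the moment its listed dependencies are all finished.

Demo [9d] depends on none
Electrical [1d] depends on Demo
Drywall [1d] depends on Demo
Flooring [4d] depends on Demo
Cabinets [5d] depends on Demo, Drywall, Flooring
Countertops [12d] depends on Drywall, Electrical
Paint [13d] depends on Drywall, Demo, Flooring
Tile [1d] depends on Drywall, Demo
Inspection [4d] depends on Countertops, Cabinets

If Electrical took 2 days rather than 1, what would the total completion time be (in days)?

As given, the longest chain is Demo→Electrical→Countertops→Inspection = 9+1+12+4 = 26, so the finish is 26 days.
Electrical lies on that path, so at 2 days the path becomes 27 days.
No other chain overtakes it, so the finish is 27 days.

27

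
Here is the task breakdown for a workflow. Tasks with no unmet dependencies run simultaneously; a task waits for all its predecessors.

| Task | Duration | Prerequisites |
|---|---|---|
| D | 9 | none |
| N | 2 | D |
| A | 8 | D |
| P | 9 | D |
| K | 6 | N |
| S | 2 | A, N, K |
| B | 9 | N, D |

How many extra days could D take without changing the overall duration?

The longest chain is D→N→B = 9+2+9 = 20; overall finish 20 days.
Longest path through D: 20 days (earliest finish 9, latest finish 9).
Float = 20 − 20 = 0.

0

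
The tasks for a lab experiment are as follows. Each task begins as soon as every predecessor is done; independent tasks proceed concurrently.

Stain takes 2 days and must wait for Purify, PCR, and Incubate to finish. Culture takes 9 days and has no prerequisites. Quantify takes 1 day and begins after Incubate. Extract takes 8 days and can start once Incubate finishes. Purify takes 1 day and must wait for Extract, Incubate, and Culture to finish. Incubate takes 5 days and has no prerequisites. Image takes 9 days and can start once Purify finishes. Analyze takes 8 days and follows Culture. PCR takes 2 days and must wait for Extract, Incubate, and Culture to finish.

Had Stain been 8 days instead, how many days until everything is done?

Baseline: Incubate→Extract→Purify→Image = 5+8+1+9 = 23 → 23 days.
Stain is off the critical path — its longest chain is 17 days, giving 6 of slack.
New critical path: Incubate→Extract→PCR→Stain = 5+8+2+8 = 23 ⇒ 23 days.

23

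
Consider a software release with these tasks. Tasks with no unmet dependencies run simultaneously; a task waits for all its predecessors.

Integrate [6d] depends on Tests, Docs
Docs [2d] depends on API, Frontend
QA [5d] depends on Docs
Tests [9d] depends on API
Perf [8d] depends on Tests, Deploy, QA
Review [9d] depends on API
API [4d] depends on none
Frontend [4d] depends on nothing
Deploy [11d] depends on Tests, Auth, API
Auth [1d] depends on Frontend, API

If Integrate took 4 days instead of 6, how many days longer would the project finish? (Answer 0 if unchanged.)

0

As given, the longest chain is API→Tests→Deploy→Perf = 4+9+11+8 = 32, so the finish is 32 days.
The longest path through Integrate is only 19 days, so Integrate has float 13.
No other chain overtakes it, so the finish is 32 days.
Change in finish: 32 − 32 = +0 days.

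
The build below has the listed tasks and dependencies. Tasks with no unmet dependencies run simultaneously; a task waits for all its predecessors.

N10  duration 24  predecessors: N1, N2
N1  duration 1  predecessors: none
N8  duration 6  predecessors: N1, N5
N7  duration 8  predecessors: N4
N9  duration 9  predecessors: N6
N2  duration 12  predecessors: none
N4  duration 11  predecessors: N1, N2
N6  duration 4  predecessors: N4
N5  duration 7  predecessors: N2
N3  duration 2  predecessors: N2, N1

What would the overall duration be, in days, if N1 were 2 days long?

As given, the longest chain is N2→N4→N6→N9 = 12+11+4+9 = 36, so the finish is 36 days.
N1 is off the critical path — its longest chain is 25 days, giving 11 of slack.
That remains the longest chain; total 36 days.

36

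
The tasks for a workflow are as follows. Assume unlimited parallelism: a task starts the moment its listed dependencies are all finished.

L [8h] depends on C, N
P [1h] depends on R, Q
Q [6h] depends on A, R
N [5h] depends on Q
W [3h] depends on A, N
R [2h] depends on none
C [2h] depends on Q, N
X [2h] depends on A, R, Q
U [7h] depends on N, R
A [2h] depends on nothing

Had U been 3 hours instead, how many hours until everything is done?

Actual critical path: A→Q→N→C→L = 2+6+5+2+8 = 23 ⇒ 23 hours.
The longest path through U is only 20 hours, so U has float 3.
That remains the longest chain; total 23 hours.

23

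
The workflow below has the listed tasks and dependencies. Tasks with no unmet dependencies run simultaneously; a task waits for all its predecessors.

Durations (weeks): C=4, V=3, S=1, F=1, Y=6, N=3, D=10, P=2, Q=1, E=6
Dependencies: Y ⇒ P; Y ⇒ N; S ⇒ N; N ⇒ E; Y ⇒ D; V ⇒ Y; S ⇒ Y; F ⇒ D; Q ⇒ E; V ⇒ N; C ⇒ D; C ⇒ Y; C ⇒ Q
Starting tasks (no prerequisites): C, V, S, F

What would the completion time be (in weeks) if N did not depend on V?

Original critical path: C→Y→D = 4+6+10 = 20 ⇒ 20 weeks.
Dropping V→N doesn't change N's earliest start (10); another predecessor still binds.
The longest chain is now C→Y→D = 4+6+10 = 20, so the schedule takes 20 weeks.

20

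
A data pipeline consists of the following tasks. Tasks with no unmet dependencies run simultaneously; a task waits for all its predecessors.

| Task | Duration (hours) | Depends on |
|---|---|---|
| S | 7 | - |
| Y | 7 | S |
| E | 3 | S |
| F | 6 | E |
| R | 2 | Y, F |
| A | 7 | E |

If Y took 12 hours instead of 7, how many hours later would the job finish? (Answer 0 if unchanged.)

3

Critical path before the change: S→E→F→R = 7+3+6+2 = 18 giving 18 hours.
Y is off the critical path — its longest chain is 16 hours, giving 2 of slack.
The binding chain switches to S→Y→R = 7+12+2 = 21; finish 21 hours.
Change in finish: 21 − 18 = +3 hours.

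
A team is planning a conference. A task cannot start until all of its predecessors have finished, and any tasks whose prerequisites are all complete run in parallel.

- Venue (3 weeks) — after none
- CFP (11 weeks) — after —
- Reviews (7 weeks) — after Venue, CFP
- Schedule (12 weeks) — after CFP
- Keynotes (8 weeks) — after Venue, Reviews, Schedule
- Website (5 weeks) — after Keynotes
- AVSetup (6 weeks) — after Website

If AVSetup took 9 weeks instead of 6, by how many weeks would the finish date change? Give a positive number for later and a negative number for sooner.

3

The binding path is CFP→Schedule→Keynotes→Website→AVSetup = 11+12+8+5+6 = 42; finish at 42 weeks.
AVSetup is on the critical path; changing it to 9 makes that path 45 weeks.
The critical path is still CFP→Schedule→Keynotes→Website→AVSetup; finish is now 45 weeks.
Change in finish: 45 − 42 = +3 weeks.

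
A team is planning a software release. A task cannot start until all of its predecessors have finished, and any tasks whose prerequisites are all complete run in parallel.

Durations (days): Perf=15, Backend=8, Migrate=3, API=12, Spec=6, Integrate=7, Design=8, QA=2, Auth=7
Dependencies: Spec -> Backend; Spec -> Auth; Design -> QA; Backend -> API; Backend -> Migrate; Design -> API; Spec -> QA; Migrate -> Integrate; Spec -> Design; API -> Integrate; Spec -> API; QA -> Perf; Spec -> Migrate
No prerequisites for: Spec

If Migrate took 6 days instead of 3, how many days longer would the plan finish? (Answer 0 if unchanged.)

Critical path before the change: Spec→Design→API→Integrate = 6+8+12+7 = 33 giving 33 days.
Migrate is off the critical path — its longest chain is 24 days, giving 9 of slack.
The critical path is still Spec→Design→API→Integrate; finish is now 33 days.
Change in finish: 33 − 33 = +0 days.

0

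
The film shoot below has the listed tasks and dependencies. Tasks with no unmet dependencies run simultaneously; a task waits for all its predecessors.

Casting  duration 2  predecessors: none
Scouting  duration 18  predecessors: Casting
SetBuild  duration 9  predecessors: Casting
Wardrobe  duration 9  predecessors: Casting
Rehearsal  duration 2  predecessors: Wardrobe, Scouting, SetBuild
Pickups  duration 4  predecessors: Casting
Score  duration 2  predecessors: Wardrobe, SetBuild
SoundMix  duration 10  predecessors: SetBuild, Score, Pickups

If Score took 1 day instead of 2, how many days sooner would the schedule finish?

Actual critical path: Casting→SetBuild→Score→SoundMix = 2+9+2+10 = 23 ⇒ 23 days.
Score is on the critical path; changing it to 1 makes that path 22 days.
New critical path: Casting→Scouting→Rehearsal = 2+18+2 = 22 ⇒ 22 days.
Change in finish: 22 − 23 = -1 days.

1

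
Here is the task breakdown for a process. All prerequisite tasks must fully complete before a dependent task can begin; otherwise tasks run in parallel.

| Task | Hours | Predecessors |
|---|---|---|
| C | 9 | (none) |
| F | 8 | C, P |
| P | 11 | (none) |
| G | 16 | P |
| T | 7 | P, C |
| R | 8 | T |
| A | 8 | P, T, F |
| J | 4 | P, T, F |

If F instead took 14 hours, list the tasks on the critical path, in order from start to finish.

Critical path before the change: P→F→A = 11+8+8 = 27 giving 27 hours.
Since F is critical, the +6 change carries straight to that chain (now 33 hours).
The critical path is still P→F→A; finish is now 33 hours.

P, F, A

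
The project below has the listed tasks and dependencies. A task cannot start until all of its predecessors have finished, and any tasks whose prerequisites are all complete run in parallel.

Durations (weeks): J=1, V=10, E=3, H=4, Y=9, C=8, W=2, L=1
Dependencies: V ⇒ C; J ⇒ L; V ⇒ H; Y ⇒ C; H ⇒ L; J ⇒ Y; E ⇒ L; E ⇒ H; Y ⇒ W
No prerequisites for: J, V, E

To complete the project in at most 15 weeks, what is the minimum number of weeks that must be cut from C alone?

Current finish: 18 weeks; target: 15.
C is on every critical path, so each week cut from C cuts the finish by one (this holds down to a finish of 15).
Need 18 − 15 = 3 weeks off C → C becomes 5 weeks, finish becomes 15.

3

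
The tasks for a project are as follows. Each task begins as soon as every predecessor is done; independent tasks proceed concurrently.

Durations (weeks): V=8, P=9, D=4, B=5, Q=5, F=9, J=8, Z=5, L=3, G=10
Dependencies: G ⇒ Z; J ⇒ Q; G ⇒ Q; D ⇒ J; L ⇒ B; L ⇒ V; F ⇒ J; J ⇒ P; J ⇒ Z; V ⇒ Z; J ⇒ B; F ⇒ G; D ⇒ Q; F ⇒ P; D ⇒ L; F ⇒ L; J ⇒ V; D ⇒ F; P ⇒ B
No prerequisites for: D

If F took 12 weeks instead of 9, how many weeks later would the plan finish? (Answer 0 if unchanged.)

3

Actual critical path: D→F→J→P→B = 4+9+8+9+5 = 35 ⇒ 35 weeks.
Since F is critical, the +3 change carries straight to that chain (now 38 weeks).
That remains the longest chain; total 38 weeks.
Change in finish: 38 − 35 = +3 weeks.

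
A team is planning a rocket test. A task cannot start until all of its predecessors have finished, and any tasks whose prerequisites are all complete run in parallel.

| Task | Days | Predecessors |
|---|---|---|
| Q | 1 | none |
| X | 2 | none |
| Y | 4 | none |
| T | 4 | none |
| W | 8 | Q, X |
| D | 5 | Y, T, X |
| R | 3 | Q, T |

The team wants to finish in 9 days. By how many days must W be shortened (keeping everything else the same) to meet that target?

1

Current finish: 10 days; target: 9.
W is on every critical path, so each day cut from W cuts the finish by one (this holds down to a finish of 9).
Need 10 − 9 = 1 day off W → W becomes 7 days, finish becomes 9.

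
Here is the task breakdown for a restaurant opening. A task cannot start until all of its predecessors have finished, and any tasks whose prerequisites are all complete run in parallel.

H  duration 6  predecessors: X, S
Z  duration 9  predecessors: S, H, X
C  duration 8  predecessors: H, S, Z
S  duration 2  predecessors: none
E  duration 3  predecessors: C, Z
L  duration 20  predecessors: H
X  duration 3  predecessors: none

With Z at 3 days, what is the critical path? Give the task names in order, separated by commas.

Actual critical path: X→H→Z→C→E = 3+6+9+8+3 = 29 ⇒ 29 days.
Z lies on that path, so at 3 days the path becomes 23 days.
The binding chain switches to X→H→L = 3+6+20 = 29; finish 29 days.

X, H, L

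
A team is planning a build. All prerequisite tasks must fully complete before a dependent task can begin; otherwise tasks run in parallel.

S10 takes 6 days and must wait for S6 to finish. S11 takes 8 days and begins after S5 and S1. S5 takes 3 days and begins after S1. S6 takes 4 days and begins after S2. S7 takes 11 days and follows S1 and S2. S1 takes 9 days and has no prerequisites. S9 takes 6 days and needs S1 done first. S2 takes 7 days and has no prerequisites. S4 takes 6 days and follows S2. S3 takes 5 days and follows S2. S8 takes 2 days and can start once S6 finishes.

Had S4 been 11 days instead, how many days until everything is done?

20

Critical path before the change: S1→S5→S11 = 9+3+8 = 20 giving 20 days.
S4 is off the critical path — its longest chain is 13 days, giving 7 of slack.
That remains the longest chain; total 20 days.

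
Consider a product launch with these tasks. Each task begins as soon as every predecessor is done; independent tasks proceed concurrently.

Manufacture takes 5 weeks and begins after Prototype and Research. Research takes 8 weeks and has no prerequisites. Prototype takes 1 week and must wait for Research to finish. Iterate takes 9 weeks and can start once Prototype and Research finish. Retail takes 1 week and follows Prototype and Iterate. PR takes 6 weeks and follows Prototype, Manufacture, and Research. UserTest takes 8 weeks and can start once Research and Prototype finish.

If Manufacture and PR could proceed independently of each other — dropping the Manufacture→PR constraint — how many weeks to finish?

With the dependency in place, Research→Prototype→Manufacture→PR = 8+1+5+6 = 20 sets the finish at 20 weeks.
Without Manufacture→PR, PR's earliest start moves from 14 to 9.
The longest chain is now Research→Prototype→Iterate→Retail = 8+1+9+1 = 19, so the project takes 19 weeks.

19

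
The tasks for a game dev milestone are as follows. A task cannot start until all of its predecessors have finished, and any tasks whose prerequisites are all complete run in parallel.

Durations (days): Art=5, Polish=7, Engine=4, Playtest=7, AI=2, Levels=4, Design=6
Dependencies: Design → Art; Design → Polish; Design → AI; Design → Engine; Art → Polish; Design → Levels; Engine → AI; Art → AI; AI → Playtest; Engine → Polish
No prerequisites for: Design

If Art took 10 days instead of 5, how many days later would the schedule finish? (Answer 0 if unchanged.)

5

Baseline: Design→Art→AI→Playtest = 6+5+2+7 = 20 → 20 days.
Since Art is critical, the +5 change carries straight to that chain (now 25 days).
That remains the longest chain; total 25 days.
Change in finish: 25 − 20 = +5 days.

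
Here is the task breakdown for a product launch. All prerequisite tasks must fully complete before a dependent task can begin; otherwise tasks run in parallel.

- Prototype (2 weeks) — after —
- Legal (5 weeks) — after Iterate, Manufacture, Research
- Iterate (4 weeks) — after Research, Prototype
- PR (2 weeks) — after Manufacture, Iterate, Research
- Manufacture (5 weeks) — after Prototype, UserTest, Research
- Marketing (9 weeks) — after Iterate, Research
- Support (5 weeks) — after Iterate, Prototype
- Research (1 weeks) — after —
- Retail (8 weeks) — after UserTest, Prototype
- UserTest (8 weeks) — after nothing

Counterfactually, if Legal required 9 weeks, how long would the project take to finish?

Actual critical path: UserTest→Manufacture→Legal = 8+5+5 = 18 ⇒ 18 weeks.
Legal lies on that path, so at 9 weeks the path becomes 22 weeks.
No other chain overtakes it, so the finish is 22 weeks.

22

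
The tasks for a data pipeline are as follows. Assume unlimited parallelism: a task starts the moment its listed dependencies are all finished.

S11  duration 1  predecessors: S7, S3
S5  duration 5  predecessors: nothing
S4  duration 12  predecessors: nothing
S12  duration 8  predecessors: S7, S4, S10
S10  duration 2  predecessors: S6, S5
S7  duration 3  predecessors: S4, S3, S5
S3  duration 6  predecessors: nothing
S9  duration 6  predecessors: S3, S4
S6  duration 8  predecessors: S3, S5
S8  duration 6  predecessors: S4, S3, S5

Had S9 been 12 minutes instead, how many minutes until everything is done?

Actual critical path: S3→S6→S10→S12 = 6+8+2+8 = 24 ⇒ 24 minutes.
The longest path through S9 is only 18 minutes, so S9 has float 6.
The critical path is still S3→S6→S10→S12; finish is now 24 minutes.

24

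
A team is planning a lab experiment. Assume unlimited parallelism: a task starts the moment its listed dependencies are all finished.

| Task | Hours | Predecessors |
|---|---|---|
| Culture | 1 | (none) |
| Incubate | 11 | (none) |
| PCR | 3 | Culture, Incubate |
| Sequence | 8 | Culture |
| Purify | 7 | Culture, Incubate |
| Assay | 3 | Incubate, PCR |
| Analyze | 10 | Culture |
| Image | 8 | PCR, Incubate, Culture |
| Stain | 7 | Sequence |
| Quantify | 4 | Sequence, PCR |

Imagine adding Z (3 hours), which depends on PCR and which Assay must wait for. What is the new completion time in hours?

22

Originally the plan takes 22 hours.
With Z inserted, Assay now waits for max(Incubate, PCR, Z).
New critical path: Incubate→PCR→Image = 11+3+8 = 22 ⇒ 22 hours.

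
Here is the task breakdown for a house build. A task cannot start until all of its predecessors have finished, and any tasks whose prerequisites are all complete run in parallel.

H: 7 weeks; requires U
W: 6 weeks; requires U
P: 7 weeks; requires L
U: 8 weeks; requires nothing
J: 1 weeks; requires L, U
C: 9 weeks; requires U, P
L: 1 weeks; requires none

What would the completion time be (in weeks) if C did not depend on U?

Before: longest chain L→P→C = 1+7+9 = 17, finish 17.
Dropping U→C doesn't change C's earliest start (8); another predecessor still binds.
After: L→P→C = 1+7+9 = 17 → 17 weeks.

17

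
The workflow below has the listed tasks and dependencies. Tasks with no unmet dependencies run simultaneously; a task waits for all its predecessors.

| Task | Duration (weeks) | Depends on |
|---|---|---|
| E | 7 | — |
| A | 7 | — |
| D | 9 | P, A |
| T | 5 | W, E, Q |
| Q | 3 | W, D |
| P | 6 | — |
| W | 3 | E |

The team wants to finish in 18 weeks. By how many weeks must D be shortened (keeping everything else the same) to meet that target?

6

Current finish: 24 weeks; target: 18.
D is on every critical path, so each week cut from D cuts the finish by one (this holds down to a finish of 18).
Need 24 − 18 = 6 weeks off D → D becomes 3 weeks, finish becomes 18.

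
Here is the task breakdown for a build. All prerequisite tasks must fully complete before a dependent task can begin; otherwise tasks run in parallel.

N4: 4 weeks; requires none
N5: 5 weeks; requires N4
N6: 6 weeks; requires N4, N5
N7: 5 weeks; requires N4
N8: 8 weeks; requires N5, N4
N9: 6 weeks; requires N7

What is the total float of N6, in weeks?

The longest chain is N4→N5→N8 = 4+5+8 = 17; overall finish 17 weeks.
The longest chain containing N6 totals 15 weeks.
Float = 17 − 15 = 2.

2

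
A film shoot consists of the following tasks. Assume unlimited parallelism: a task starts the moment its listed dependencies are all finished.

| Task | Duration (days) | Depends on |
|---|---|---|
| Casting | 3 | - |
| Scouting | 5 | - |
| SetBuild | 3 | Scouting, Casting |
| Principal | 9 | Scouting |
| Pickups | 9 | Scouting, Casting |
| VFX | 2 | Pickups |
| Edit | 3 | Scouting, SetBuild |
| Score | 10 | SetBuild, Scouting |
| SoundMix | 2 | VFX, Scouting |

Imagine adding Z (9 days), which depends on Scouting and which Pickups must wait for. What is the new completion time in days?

27

Originally the job takes 18 days.
With Z inserted, Pickups now waits for max(Scouting, Casting, Z).
New critical path: Scouting→Z→Pickups→VFX→SoundMix = 5+9+9+2+2 = 27 ⇒ 27 days.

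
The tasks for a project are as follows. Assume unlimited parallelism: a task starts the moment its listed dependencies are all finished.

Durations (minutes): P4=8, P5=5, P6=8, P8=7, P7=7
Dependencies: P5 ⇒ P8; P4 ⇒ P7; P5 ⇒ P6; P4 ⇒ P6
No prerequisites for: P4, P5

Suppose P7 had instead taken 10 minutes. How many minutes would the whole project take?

18

As given, the longest chain is P4→P6 = 8+8 = 16, so the finish is 16 minutes.
P7 is off the critical path — its longest chain is 15 minutes, giving 1 of slack.
New critical path: P4→P7 = 8+10 = 18 ⇒ 18 minutes.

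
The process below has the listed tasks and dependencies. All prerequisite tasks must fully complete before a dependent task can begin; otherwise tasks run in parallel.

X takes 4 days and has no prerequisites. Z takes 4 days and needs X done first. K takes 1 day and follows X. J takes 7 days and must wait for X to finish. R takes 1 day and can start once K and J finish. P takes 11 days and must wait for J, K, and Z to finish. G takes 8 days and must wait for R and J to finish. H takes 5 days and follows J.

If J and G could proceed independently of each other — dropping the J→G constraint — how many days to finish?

22

Original critical path: X→J→P = 4+7+11 = 22 ⇒ 22 days.
Dropping J→G doesn't change G's earliest start (12); another predecessor still binds.
After: X→J→P = 4+7+11 = 22 → 22 days.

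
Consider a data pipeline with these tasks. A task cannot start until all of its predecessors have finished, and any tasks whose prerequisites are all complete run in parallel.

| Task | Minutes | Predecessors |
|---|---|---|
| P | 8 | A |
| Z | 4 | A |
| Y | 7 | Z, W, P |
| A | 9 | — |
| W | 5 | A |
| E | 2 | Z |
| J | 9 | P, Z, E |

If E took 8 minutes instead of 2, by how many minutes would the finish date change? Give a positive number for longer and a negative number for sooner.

4

The binding path is A→P→J = 9+8+9 = 26; finish at 26 minutes.
E has 2 minutes of float (longest path through it is 24).
Now A→Z→E→J = 9+4+8+9 = 30 is longest, so the finish becomes 30 minutes.
Change in finish: 30 − 26 = +4 minutes.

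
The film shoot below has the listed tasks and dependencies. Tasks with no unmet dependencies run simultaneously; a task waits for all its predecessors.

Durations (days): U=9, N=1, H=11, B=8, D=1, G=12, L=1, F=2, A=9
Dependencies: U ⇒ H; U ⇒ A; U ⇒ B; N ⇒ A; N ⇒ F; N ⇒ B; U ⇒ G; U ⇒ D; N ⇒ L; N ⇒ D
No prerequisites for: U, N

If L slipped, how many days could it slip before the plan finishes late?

19

Critical path: U→G = 9+12 = 21, so the finish is 21 days.
The longest chain containing L totals 2 days.
So L can slip 21 − 2 = 19 days.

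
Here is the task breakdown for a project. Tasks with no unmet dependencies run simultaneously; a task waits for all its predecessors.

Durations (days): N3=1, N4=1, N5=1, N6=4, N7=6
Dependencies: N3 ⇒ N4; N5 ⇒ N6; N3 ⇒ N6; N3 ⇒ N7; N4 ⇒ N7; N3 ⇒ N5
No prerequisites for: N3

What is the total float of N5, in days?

The longest chain is N3→N4→N7 = 1+1+6 = 8; overall finish 8 days.
Longest path through N5: 6 days (earliest finish 2, latest finish 4).
Float = 8 − 6 = 2.

2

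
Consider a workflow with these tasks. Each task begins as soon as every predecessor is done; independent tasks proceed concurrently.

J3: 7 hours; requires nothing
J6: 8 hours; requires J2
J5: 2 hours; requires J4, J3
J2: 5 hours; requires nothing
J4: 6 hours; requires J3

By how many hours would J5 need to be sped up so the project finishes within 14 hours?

Current finish: 15 hours; target: 14.
J5 is on every critical path, so each hour cut from J5 cuts the finish by one (this holds down to a finish of 14).
Need 15 − 14 = 1 hour off J5 → J5 becomes 1 hour, finish becomes 14.

1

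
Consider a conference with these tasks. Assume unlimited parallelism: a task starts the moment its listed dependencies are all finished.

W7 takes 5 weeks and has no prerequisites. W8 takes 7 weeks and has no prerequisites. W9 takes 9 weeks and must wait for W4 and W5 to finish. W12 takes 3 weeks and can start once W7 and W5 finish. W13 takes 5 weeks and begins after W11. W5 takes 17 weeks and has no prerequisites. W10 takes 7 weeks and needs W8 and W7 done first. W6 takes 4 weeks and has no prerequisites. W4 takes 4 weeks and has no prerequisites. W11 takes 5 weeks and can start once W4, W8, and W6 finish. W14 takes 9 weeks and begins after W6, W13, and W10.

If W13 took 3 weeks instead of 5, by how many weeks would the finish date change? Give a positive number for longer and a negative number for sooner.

0

Critical path before the change: W8→W11→W13→W14 = 7+5+5+9 = 26 giving 26 weeks.
W13 is on the critical path; changing it to 3 makes that path 24 weeks.
New critical path: W5→W9 = 17+9 = 26 ⇒ 26 weeks.
Change in finish: 26 − 26 = +0 weeks.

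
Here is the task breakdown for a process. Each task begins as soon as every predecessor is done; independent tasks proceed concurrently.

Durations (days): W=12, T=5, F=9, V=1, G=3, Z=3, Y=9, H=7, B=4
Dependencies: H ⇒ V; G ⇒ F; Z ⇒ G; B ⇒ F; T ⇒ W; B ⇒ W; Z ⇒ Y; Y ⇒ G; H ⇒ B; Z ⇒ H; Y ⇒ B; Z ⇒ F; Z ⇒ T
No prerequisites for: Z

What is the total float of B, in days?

0

Z→Y→B→W = 3+9+4+12 = 28 sets the makespan at 28 days.
Longest path through B: 28 days (earliest finish 16, latest finish 16).
Float = 28 − 28 = 0.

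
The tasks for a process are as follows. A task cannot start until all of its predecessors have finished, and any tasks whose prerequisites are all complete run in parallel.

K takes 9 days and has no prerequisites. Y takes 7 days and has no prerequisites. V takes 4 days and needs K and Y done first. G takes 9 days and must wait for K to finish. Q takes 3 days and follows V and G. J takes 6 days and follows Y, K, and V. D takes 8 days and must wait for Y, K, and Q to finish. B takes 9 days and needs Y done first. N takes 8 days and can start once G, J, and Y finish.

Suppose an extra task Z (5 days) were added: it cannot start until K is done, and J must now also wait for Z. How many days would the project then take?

Originally the project takes 29 days.
With Z inserted, J now waits for max(Y, K, V, Z).
New critical path: K→G→Q→D = 9+9+3+8 = 29 ⇒ 29 days.

29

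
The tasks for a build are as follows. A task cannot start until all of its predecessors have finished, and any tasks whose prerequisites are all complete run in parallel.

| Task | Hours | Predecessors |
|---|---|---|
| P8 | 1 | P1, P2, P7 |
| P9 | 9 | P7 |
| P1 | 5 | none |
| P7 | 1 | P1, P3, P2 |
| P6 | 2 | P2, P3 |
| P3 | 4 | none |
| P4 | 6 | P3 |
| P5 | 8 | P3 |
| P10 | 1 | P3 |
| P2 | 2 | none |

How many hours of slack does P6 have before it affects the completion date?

Critical path: P1→P7→P9 = 5+1+9 = 15, so the finish is 15 hours.
The longest chain containing P6 totals 6 hours.
So P6 can slip 15 − 6 = 9 hours.

9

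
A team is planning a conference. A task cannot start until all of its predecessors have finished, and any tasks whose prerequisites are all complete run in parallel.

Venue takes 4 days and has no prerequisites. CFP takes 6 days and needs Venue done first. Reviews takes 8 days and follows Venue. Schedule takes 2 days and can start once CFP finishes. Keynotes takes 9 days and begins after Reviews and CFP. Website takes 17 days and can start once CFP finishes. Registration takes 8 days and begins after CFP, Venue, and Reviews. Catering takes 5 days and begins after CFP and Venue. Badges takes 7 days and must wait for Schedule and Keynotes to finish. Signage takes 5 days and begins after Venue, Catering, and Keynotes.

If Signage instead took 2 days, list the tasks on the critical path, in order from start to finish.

Venue, Reviews, Keynotes, Badges

As given, the longest chain is Venue→Reviews→Keynotes→Badges = 4+8+9+7 = 28, so the finish is 28 days.
Signage is off the critical path — its longest chain is 26 days, giving 2 of slack.
The critical path is still Venue→Reviews→Keynotes→Badges; finish is now 28 days.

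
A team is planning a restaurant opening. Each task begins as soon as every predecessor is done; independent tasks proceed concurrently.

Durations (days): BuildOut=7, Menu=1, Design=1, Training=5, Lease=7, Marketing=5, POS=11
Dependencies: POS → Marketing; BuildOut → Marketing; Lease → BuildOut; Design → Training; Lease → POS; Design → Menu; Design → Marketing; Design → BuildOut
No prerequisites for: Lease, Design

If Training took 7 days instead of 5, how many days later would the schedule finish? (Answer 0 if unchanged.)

0

As given, the longest chain is Lease→POS→Marketing = 7+11+5 = 23, so the finish is 23 days.
Training has 17 days of float (longest path through it is 6).
No other chain overtakes it, so the finish is 23 days.
Change in finish: 23 − 23 = +0 days.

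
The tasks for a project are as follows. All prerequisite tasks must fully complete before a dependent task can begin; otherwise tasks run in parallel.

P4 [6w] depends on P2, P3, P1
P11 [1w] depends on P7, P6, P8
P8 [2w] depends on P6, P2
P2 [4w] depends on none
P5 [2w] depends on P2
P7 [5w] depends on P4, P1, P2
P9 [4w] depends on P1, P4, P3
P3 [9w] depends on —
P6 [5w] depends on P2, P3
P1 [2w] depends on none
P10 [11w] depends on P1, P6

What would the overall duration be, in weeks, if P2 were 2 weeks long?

Critical path before the change: P3→P6→P10 = 9+5+11 = 25 giving 25 weeks.
P2 has 5 weeks of float (longest path through it is 20).
That remains the longest chain; total 25 weeks.

25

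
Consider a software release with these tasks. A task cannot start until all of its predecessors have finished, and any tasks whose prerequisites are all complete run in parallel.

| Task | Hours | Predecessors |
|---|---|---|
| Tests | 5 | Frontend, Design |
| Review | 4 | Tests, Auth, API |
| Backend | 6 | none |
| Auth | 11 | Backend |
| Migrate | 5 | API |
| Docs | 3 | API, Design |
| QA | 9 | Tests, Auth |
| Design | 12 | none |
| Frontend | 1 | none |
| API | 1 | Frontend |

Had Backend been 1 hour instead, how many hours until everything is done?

26

The binding path is Backend→Auth→QA = 6+11+9 = 26; finish at 26 hours.
Backend is on the critical path; changing it to 1 makes that path 21 hours.
The binding chain switches to Design→Tests→QA = 12+5+9 = 26; finish 26 hours.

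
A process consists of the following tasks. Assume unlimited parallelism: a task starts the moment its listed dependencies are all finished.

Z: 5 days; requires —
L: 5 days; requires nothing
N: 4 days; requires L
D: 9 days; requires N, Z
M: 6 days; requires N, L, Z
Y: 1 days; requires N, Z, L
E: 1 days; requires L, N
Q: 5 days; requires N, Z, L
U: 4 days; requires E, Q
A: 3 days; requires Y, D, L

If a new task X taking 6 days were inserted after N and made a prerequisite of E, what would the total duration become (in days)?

Originally the plan takes 21 days.
With X inserted, E now waits for max(L, N, X).
New critical path: L→N→D→A = 5+4+9+3 = 21 ⇒ 21 days.

21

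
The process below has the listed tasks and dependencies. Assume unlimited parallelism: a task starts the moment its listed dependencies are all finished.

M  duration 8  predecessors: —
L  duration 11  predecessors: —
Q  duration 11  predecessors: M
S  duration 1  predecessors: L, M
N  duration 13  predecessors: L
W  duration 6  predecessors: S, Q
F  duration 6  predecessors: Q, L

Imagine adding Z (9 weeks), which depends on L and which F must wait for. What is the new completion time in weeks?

Originally the schedule takes 25 weeks.
With Z inserted, F now waits for max(Q, L, Z).
New critical path: L→Z→F = 11+9+6 = 26 ⇒ 26 weeks.

26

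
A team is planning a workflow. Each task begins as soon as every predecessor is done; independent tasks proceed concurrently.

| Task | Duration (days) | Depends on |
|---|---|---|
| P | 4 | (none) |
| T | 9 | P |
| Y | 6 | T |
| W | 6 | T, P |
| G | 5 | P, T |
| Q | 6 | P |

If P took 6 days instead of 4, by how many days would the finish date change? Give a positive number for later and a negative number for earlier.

Critical path before the change: P→T→Y = 4+9+6 = 19 giving 19 days.
P is on the critical path; changing it to 6 makes that path 21 days.
That remains the longest chain; total 21 days.
Change in finish: 21 − 19 = +2 days.

2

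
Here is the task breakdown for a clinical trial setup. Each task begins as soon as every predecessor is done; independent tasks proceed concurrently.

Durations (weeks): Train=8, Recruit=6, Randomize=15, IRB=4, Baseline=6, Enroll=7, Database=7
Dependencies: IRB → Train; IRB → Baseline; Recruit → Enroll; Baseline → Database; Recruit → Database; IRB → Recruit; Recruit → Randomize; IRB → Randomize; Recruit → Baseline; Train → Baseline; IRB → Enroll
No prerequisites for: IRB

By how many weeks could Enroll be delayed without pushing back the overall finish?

Critical path: IRB→Recruit→Randomize = 4+6+15 = 25, so the finish is 25 weeks.
Longest path through Enroll: 17 weeks (earliest finish 17, latest finish 25).
Slack of Enroll = 18 − 10 = 8 weeks.

8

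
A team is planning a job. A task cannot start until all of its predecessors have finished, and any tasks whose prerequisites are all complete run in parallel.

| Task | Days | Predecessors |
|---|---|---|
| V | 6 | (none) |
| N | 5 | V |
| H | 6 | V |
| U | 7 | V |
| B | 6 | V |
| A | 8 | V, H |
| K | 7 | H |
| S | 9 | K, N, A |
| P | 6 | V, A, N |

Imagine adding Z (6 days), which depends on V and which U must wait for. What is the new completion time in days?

Originally the job takes 29 days.
With Z inserted, U now waits for max(V, Z).
New critical path: V→H→A→S = 6+6+8+9 = 29 ⇒ 29 days.

29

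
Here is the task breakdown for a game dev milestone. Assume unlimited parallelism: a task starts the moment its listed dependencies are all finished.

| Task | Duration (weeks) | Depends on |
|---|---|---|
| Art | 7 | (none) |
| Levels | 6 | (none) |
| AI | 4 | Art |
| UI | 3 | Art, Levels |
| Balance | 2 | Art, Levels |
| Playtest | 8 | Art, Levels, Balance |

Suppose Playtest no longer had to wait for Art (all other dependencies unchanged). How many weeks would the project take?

With the dependency in place, Art→Balance→Playtest = 7+2+8 = 17 sets the finish at 17 weeks.
Dropping Art→Playtest doesn't change Playtest's earliest start (9); another predecessor still binds.
New critical path: Art→Balance→Playtest = 7+2+8 = 17 ⇒ 17 weeks.

17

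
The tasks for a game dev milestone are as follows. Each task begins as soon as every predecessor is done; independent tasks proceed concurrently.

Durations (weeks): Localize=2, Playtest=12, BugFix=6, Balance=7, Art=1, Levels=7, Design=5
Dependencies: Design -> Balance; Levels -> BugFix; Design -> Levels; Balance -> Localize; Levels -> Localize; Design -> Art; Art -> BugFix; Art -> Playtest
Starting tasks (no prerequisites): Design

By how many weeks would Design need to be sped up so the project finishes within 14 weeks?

Current finish: 18 weeks; target: 14.
Design is on every critical path, so each week cut from Design cuts the finish by one (this holds down to a finish of 14).
Need 18 − 14 = 4 weeks off Design → Design becomes 1 week, finish becomes 14.

4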